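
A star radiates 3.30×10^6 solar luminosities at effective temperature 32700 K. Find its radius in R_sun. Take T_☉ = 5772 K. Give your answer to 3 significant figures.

56.6 R_sun

R/R_☉ = √(L/L_☉) / (T/T_☉)² = √(3.30×10^6) / (5.665)²
       = 1817 / 32.10 = 56.60.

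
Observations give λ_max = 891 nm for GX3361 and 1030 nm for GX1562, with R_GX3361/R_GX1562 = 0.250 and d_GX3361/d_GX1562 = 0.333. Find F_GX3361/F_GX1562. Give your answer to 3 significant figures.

Wien's law: T_GX3361/T_GX1562 = λ_GX1562/λ_GX3361 = 1030/891 = 1.156.
L_GX3361/L_GX1562 = (R_GX3361/R_GX1562)²(T_GX3361/T_GX1562)⁴ = (0.250)²(1.156)⁴ = 0.1116.
F_GX3361/F_GX1562 = (L_GX3361/L_GX1562)/(d_GX3361/d_GX1562)² = 0.1116/(0.333)² = 1.007.

1.01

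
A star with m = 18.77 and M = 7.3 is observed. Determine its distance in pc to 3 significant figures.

1.97×10^3 pc

m − M = 5 log₁₀(d/10 pc)
18.77 − (7.3) = 11.47 = 5 log₁₀(d/10)
d = 10 × 10^(11.47/5) = 10 × 10^2.294 = 1968 pc.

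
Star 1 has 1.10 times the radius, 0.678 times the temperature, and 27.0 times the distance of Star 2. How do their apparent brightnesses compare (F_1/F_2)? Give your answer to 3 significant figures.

L_1/L_2 = (R_1/R_2)²(T_1/T_2)⁴ = (1.10)² × (0.678)⁴ = 0.2557.
F_1/F_2 = (L_1/L_2)/(d_1/d_2)² = 0.2557 / (27.0)² = 3.507×10^-4.

3.51×10^-4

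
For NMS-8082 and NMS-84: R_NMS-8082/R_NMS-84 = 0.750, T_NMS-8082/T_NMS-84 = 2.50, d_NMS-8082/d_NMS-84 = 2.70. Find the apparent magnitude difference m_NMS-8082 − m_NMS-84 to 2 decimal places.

-1.20

L_NMS-8082/L_NMS-84 = (0.750)²(2.50)⁴ = 21.97.
F_NMS-8082/F_NMS-84 = (L_NMS-8082/L_NMS-84)/(d_NMS-8082/d_NMS-84)² = 21.97/7.290 = 3.014.
m_NMS-8082 − m_NMS-84 = −2.5 log₁₀(3.014) = -1.20.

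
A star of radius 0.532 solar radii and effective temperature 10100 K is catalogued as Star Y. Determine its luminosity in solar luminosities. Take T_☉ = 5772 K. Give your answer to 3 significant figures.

2.65 solar luminosities

L/L_☉ = (R/R_☉)² (T/T_☉)⁴ = (0.532)² × (10100/5772)⁴
       = 0.2830 × (1.750)⁴ = 0.2830 × 9.375 = 2.653.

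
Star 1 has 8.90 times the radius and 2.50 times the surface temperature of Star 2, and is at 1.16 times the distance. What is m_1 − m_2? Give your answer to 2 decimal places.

L_1/L_2 = (8.90)²(2.50)⁴ = 3094.
F_1/F_2 = (L_1/L_2)/(d_1/d_2)² = 3094/1.346 = 2299.
m_1 − m_2 = −2.5 log₁₀(2299) = -8.40.

-8.40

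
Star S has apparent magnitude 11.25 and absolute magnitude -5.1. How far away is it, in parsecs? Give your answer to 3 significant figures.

m − M = 5 log₁₀(d/10 pc)
11.25 − (-5.1) = 16.35 = 5 log₁₀(d/10)
d = 10 × 10^(16.35/5) = 10 × 10^3.270 = 1.862×10^4 pc.

1.86×10^4 pc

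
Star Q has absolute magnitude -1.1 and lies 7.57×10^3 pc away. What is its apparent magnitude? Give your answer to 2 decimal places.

m = M + 5 log₁₀(d/10 pc) = -1.1 + 5 log₁₀(7.57×10^3/10)
  = -1.1 + 5 × 2.879 = -1.1 + 14.40 = 13.30.

13.30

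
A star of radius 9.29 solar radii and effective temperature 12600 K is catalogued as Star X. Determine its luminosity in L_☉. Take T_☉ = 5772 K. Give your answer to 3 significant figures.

1.96×10^3 L_☉

L/L_☉ = (R/R_☉)² (T/T_☉)⁴ = (9.29)² × (12600/5772)⁴
       = 86.30 × (2.183)⁴ = 86.30 × 22.71 = 1960.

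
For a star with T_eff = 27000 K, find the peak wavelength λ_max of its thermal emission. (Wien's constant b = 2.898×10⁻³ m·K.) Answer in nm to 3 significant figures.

107 nm

λ_max = b/T = 2.898×10⁻³ / 27000 = 1.07×10^-7 m = 107.3 nm.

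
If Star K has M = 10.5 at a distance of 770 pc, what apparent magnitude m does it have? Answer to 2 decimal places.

19.93

m = M + 5 log₁₀(d/10 pc) = 10.5 + 5 log₁₀(770/10)
  = 10.5 + 5 × 1.886 = 10.5 + 9.43 = 19.93.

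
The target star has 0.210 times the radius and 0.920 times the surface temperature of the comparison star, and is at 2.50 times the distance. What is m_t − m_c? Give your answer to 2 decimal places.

5.74

L_t/L_c = (0.210)²(0.920)⁴ = 0.03159.
F_t/F_c = (L_t/L_c)/(d_t/d_c)² = 0.03159/6.250 = 0.005055.
m_t − m_c = −2.5 log₁₀(0.005055) = 5.74.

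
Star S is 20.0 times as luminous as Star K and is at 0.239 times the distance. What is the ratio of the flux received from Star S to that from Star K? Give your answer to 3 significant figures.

350

F = L/(4πd²), so F_S/F_K = (L_S/L_K) / (d_S/d_K)²
= 20.0 / (0.239)² = 20.0 / 0.05712 = 350.1.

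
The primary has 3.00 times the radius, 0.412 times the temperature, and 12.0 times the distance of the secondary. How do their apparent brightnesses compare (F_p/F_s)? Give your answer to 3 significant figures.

L_p/L_s = (R_p/R_s)²(T_p/T_s)⁴ = (3.00)² × (0.412)⁴ = 0.2593.
F_p/F_s = (L_p/L_s)/(d_p/d_s)² = 0.2593 / (12.0)² = 0.001801.

0.00180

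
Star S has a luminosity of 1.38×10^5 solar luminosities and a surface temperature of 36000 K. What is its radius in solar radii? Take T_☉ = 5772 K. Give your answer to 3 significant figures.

R/R_☉ = √(L/L_☉) / (T/T_☉)² = √(1.38×10^5) / (6.237)²
       = 371.5 / 38.90 = 9.550.

9.55 solar radii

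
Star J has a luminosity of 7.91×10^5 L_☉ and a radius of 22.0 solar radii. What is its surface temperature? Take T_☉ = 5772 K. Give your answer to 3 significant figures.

T/T_☉ = (L/L_☉)^(1/4) / (R/R_☉)^(1/2)
T = 5772 × (7.91×10^5)^(1/4) / √(22.0) = 5772 × 29.82 / 4.690 = 3.670×10^4 K.

3.67×10^4 K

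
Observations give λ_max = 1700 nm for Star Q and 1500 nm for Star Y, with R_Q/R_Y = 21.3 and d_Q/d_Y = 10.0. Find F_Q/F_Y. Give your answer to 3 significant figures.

2.75

Wien's law: T_Q/T_Y = λ_Y/λ_Q = 1500/1700 = 0.8824.
L_Q/L_Y = (R_Q/R_Y)²(T_Q/T_Y)⁴ = (21.3)²(0.8824)⁴ = 275.0.
F_Q/F_Y = (L_Q/L_Y)/(d_Q/d_Y)² = 275.0/(10.0)² = 2.750.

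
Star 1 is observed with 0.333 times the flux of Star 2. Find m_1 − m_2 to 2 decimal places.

1.19

m_1 − m_2 = −2.5 log₁₀(F_1/F_2) = −2.5 log₁₀(0.333) = −2.5 × (-0.478) = 1.194.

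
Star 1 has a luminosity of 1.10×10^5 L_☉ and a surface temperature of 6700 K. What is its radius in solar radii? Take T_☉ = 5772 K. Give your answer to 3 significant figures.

246 solar radii

R/R_☉ = √(L/L_☉) / (T/T_☉)² = √(1.10×10^5) / (1.161)²
       = 331.7 / 1.347 = 246.1.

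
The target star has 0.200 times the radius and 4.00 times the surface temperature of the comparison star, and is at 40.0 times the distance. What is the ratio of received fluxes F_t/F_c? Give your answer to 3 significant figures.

0.00640

L_t/L_c = (R_t/R_c)²(T_t/T_c)⁴ = (0.200)² × (4.00)⁴ = 10.24.
F_t/F_c = (L_t/L_c)/(d_t/d_c)² = 10.24 / (40.0)² = 0.006400.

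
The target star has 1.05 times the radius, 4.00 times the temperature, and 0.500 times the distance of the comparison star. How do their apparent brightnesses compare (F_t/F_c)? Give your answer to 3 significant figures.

1.13×10^3

L_t/L_c = (R_t/R_c)²(T_t/T_c)⁴ = (1.05)² × (4.00)⁴ = 282.2.
F_t/F_c = (L_t/L_c)/(d_t/d_c)² = 282.2 / (0.500)² = 1129.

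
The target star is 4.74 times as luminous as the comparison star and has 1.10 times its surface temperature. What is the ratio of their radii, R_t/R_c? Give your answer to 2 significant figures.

L ∝ R²T⁴ gives R ∝ √L / T², so
R_t/R_c = √(4.74) / (1.10)² = 2.177 / 1.210 = 1.799.

1.8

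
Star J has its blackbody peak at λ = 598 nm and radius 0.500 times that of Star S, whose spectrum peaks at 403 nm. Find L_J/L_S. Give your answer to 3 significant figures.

Wien's law gives T ∝ 1/λ_max, so T_J/T_S = λ_S/λ_J = 403/598 = 0.6739.
Then L ∝ R²T⁴ gives L_J/L_S = (0.500)² × (0.6739)⁴ = 0.2500 × 0.2063 = 0.05157.

0.0516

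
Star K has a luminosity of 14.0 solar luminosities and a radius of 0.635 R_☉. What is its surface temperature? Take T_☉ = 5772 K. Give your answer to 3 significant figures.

T/T_☉ = (L/L_☉)^(1/4) / (R/R_☉)^(1/2)
T = 5772 × (14.0)^(1/4) / √(0.635) = 5772 × 1.934 / 0.7969 = 1.401×10^4 K.

1.40×10^4 K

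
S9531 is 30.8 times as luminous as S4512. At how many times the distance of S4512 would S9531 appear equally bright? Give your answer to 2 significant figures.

Equal flux requires L_S9531/d_S9531² = L_S4512/d_S4512², so d_S9531/d_S4512 = √(L_S9531/L_S4512)
= √(30.8) = 5.550.

5.5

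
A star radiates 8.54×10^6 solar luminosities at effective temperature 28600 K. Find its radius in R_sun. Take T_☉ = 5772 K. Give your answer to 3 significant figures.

R/R_☉ = √(L/L_☉) / (T/T_☉)² = √(8.54×10^6) / (4.955)²
       = 2922 / 24.55 = 119.0.

119 R_sun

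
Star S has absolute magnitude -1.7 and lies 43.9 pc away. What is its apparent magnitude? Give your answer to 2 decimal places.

1.51

m = M + 5 log₁₀(d/10 pc) = -1.7 + 5 log₁₀(43.9/10)
  = -1.7 + 5 × 0.642 = -1.7 + 3.21 = 1.51.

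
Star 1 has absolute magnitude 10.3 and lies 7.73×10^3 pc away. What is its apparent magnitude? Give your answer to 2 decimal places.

24.74

m = M + 5 log₁₀(d/10 pc) = 10.3 + 5 log₁₀(7.73×10^3/10)
  = 10.3 + 5 × 2.888 = 10.3 + 14.44 = 24.74.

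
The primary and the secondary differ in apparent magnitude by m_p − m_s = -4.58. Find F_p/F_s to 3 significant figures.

67.9

F_p/F_s = 10^(−(m_p − m_s)/2.5) = 10^(4.58/2.5) = 10^1.832 = 67.92.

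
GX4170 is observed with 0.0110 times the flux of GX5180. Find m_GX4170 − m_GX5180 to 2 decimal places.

4.90

m_GX4170 − m_GX5180 = −2.5 log₁₀(F_GX4170/F_GX5180) = −2.5 log₁₀(0.0110) = −2.5 × (-1.959) = 4.897.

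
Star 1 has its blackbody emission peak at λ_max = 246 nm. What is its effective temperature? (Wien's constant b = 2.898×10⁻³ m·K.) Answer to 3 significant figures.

T = b/λ_max = 2.898×10⁻³ / (246×10⁻⁹) = 1.178×10^4 K.

1.18×10^4 K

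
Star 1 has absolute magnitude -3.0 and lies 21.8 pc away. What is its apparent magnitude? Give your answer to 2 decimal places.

m = M + 5 log₁₀(d/10 pc) = -3.0 + 5 log₁₀(21.8/10)
  = -3.0 + 5 × 0.338 = -3.0 + 1.69 = -1.31.

-1.31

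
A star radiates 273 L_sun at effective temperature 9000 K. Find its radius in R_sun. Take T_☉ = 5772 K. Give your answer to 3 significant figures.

R/R_☉ = √(L/L_☉) / (T/T_☉)² = √(273) / (1.559)²
       = 16.52 / 2.431 = 6.796.

6.80 R_sun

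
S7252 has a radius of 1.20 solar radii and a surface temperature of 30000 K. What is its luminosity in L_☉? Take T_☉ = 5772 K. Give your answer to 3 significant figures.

L/L_☉ = (R/R_☉)² (T/T_☉)⁴ = (1.20)² × (30000/5772)⁴
       = 1.440 × (5.198)⁴ = 1.440 × 729.8 = 1051.

1.05×10^3 L_☉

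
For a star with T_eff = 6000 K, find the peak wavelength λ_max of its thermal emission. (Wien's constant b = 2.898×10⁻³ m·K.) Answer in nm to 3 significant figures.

483 nm

λ_max = b/T = 2.898×10⁻³ / 6000 = 4.83×10^-7 m = 483.0 nm.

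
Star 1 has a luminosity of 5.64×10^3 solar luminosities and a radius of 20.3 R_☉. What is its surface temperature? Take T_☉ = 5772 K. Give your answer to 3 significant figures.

1.11×10^4 K

T/T_☉ = (L/L_☉)^(1/4) / (R/R_☉)^(1/2)
T = 5772 × (5.64×10^3)^(1/4) / √(20.3) = 5772 × 8.666 / 4.506 = 1.110×10^4 K.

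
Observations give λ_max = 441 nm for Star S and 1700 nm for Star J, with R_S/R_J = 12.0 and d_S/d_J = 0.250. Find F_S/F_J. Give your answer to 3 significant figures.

Wien's law: T_S/T_J = λ_J/λ_S = 1700/441 = 3.855.
L_S/L_J = (R_S/R_J)²(T_S/T_J)⁴ = (12.0)²(3.855)⁴ = 3.180×10^4.
F_S/F_J = (L_S/L_J)/(d_S/d_J)² = 3.180×10^4/(0.250)² = 5.088×10^5.

5.09×10^5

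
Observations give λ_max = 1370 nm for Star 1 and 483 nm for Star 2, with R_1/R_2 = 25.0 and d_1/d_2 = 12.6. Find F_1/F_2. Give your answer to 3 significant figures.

Wien's law: T_1/T_2 = λ_2/λ_1 = 483/1370 = 0.3526.
L_1/L_2 = (R_1/R_2)²(T_1/T_2)⁴ = (25.0)²(0.3526)⁴ = 9.656.
F_1/F_2 = (L_1/L_2)/(d_1/d_2)² = 9.656/(12.6)² = 0.06082.

0.0608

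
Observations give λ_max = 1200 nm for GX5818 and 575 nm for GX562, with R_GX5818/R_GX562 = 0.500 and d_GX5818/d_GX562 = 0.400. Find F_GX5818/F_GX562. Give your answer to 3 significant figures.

0.0824

Wien's law: T_GX5818/T_GX562 = λ_GX562/λ_GX5818 = 575/1200 = 0.4792.
L_GX5818/L_GX562 = (R_GX5818/R_GX562)²(T_GX5818/T_GX562)⁴ = (0.500)²(0.4792)⁴ = 0.01318.
F_GX5818/F_GX562 = (L_GX5818/L_GX562)/(d_GX5818/d_GX562)² = 0.01318/(0.400)² = 0.08237.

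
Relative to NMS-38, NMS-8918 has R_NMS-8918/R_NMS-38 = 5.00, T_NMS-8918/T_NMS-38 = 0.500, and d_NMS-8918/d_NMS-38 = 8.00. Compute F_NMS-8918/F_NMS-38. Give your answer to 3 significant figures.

L_NMS-8918/L_NMS-38 = (R_NMS-8918/R_NMS-38)²(T_NMS-8918/T_NMS-38)⁴ = (5.00)² × (0.500)⁴ = 1.562.
F_NMS-8918/F_NMS-38 = (L_NMS-8918/L_NMS-38)/(d_NMS-8918/d_NMS-38)² = 1.562 / (8.00)² = 0.02441.

0.0244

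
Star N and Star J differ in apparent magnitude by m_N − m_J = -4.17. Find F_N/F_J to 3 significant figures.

F_N/F_J = 10^(−(m_N − m_J)/2.5) = 10^(4.17/2.5) = 10^1.668 = 46.56.

46.6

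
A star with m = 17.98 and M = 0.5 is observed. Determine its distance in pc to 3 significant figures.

3.13×10^4 pc

m − M = 5 log₁₀(d/10 pc)
17.98 − (0.5) = 17.48 = 5 log₁₀(d/10)
d = 10 × 10^(17.48/5) = 10 × 10^3.496 = 3.133×10^4 pc.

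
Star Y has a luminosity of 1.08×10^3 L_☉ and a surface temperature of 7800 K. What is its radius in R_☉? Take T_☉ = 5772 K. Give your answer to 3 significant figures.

18.0 R_☉

R/R_☉ = √(L/L_☉) / (T/T_☉)² = √(1.08×10^3) / (1.351)²
       = 32.86 / 1.826 = 18.00.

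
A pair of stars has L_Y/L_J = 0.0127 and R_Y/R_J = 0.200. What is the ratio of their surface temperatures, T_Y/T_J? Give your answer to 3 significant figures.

0.751

L ∝ R²T⁴ gives T ∝ (L/R²)^(1/4), so
T_Y/T_J = (0.0127 / 0.200²)^(1/4) = (0.3175)^(1/4) = 0.7506.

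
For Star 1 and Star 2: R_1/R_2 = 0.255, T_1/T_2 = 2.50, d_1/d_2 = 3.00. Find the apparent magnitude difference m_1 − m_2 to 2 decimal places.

L_1/L_2 = (0.255)²(2.50)⁴ = 2.540.
F_1/F_2 = (L_1/L_2)/(d_1/d_2)² = 2.540/9.000 = 0.2822.
m_1 − m_2 = −2.5 log₁₀(0.2822) = 1.37.

1.37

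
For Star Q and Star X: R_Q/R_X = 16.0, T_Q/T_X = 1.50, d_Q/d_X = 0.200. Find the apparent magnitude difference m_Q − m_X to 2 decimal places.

-11.28

L_Q/L_X = (16.0)²(1.50)⁴ = 1296.
F_Q/F_X = (L_Q/L_X)/(d_Q/d_X)² = 1296/0.04000 = 3.240×10^4.
m_Q − m_X = −2.5 log₁₀(3.240×10^4) = -11.28.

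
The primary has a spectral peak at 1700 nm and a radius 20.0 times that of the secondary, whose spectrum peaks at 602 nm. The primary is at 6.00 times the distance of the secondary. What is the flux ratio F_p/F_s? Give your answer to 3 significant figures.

0.175

Wien's law: T_p/T_s = λ_s/λ_p = 602/1700 = 0.3541.
L_p/L_s = (R_p/R_s)²(T_p/T_s)⁴ = (20.0)²(0.3541)⁴ = 6.290.
F_p/F_s = (L_p/L_s)/(d_p/d_s)² = 6.290/(6.00)² = 0.1747.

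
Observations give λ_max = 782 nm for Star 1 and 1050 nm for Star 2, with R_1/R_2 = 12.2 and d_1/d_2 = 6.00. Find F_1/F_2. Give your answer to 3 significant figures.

13.4

Wien's law: T_1/T_2 = λ_2/λ_1 = 1050/782 = 1.343.
L_1/L_2 = (R_1/R_2)²(T_1/T_2)⁴ = (12.2)²(1.343)⁴ = 483.8.
F_1/F_2 = (L_1/L_2)/(d_1/d_2)² = 483.8/(6.00)² = 13.44.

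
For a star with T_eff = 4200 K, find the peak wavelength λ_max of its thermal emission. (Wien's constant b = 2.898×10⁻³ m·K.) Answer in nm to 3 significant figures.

690 nm

λ_max = b/T = 2.898×10⁻³ / 4200 = 6.90×10^-7 m = 690.0 nm.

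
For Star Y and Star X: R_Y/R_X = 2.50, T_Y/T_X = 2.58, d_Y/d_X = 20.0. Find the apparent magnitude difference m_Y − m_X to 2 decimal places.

0.40

L_Y/L_X = (2.50)²(2.58)⁴ = 276.9.
F_Y/F_X = (L_Y/L_X)/(d_Y/d_X)² = 276.9/400.0 = 0.6923.
m_Y − m_X = −2.5 log₁₀(0.6923) = 0.40.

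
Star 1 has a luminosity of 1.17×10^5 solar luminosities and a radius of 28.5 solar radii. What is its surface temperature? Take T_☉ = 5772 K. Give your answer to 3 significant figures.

T/T_☉ = (L/L_☉)^(1/4) / (R/R_☉)^(1/2)
T = 5772 × (1.17×10^5)^(1/4) / √(28.5) = 5772 × 18.49 / 5.339 = 2.000×10^4 K.

2.00×10^4 K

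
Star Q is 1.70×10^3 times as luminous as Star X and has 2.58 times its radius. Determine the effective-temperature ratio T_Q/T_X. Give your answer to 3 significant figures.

4.00

L ∝ R²T⁴ gives T ∝ (L/R²)^(1/4), so
T_Q/T_X = (1.70×10^3 / 2.58²)^(1/4) = (255.4)^(1/4) = 3.998.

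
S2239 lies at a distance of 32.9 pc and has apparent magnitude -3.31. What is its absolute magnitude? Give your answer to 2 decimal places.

-5.90

M = m − 5 log₁₀(d/10 pc) = -3.31 − 5 log₁₀(32.9/10)
  = -3.31 − 5 × 0.517 = -3.31 − 2.59 = -5.90.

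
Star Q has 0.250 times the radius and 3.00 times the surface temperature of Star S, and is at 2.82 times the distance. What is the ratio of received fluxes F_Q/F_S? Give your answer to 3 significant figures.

L_Q/L_S = (R_Q/R_S)²(T_Q/T_S)⁴ = (0.250)² × (3.00)⁴ = 5.062.
F_Q/F_S = (L_Q/L_S)/(d_Q/d_S)² = 5.062 / (2.82)² = 0.6366.

0.637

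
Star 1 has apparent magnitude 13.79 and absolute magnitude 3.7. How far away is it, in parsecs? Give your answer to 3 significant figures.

1.04×10^3 pc

m − M = 5 log₁₀(d/10 pc)
13.79 − (3.7) = 10.09 = 5 log₁₀(d/10)
d = 10 × 10^(10.09/5) = 10 × 10^2.018 = 1042 pc.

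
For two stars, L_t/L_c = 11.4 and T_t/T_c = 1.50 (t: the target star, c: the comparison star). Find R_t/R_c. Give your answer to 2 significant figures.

L ∝ R²T⁴ gives R ∝ √L / T², so
R_t/R_c = √(11.4) / (1.50)² = 3.376 / 2.250 = 1.501.

1.5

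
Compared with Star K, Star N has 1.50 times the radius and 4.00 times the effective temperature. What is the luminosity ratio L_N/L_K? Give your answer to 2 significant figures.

From the Stefan–Boltzmann law, L ∝ R²T⁴, so
L_N/L_K = (R_N/R_K)² (T_N/T_K)⁴ = (1.50)² × (4.00)⁴ = 2.250 × 256.0 = 576.0.

5.8×10^2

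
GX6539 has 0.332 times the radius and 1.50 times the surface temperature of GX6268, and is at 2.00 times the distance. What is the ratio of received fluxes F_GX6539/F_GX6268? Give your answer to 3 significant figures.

0.140

L_GX6539/L_GX6268 = (R_GX6539/R_GX6268)²(T_GX6539/T_GX6268)⁴ = (0.332)² × (1.50)⁴ = 0.5580.
F_GX6539/F_GX6268 = (L_GX6539/L_GX6268)/(d_GX6539/d_GX6268)² = 0.5580 / (2.00)² = 0.1395.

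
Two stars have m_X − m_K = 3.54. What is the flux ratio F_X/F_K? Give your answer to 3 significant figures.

F_X/F_K = 10^(−(m_X − m_K)/2.5) = 10^(-3.54/2.5) = 10^-1.416 = 0.03837.

0.0384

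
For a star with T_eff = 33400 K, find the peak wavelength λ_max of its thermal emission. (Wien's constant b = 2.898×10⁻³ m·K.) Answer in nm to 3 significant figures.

λ_max = b/T = 2.898×10⁻³ / 33400 = 8.68×10^-8 m = 86.77 nm.

86.8 nm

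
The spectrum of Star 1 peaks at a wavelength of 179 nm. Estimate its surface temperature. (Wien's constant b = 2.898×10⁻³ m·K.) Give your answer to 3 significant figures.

1.62×10^4 K

T = b/λ_max = 2.898×10⁻³ / (179×10⁻⁹) = 1.619×10^4 K.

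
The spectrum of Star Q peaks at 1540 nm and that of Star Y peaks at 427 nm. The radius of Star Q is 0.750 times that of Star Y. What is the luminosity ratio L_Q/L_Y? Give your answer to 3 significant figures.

0.00332

Wien's law gives T ∝ 1/λ_max, so T_Q/T_Y = λ_Y/λ_Q = 427/1540 = 0.2773.
Then L ∝ R²T⁴ gives L_Q/L_Y = (0.750)² × (0.2773)⁴ = 0.5625 × 0.005911 = 0.003325.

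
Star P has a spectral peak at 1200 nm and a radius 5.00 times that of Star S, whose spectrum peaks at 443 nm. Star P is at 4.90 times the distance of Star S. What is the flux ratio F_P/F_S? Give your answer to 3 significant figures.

Wien's law: T_P/T_S = λ_S/λ_P = 443/1200 = 0.3692.
L_P/L_S = (R_P/R_S)²(T_P/T_S)⁴ = (5.00)²(0.3692)⁴ = 0.4643.
F_P/F_S = (L_P/L_S)/(d_P/d_S)² = 0.4643/(4.90)² = 0.01934.

0.0193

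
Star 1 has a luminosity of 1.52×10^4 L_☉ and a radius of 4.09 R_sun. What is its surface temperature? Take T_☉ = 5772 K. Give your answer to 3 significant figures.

3.17×10^4 K

T/T_☉ = (L/L_☉)^(1/4) / (R/R_☉)^(1/2)
T = 5772 × (1.52×10^4)^(1/4) / √(4.09) = 5772 × 11.10 / 2.022 = 3.169×10^4 K.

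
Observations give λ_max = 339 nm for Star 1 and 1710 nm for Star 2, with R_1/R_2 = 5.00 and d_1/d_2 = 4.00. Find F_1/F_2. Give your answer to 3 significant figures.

1.01×10^3

Wien's law: T_1/T_2 = λ_2/λ_1 = 1710/339 = 5.044.
L_1/L_2 = (R_1/R_2)²(T_1/T_2)⁴ = (5.00)²(5.044)⁴ = 1.619×10^4.
F_1/F_2 = (L_1/L_2)/(d_1/d_2)² = 1.619×10^4/(4.00)² = 1012.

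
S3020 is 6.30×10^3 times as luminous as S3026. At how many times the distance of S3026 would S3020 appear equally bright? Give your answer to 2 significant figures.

79

Equal flux requires L_S3020/d_S3020² = L_S3026/d_S3026², so d_S3020/d_S3026 = √(L_S3020/L_S3026)
= √(6.30×10^3) = 79.37.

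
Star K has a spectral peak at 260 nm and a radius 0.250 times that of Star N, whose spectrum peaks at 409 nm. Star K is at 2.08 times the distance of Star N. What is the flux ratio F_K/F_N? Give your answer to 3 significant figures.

0.0885

Wien's law: T_K/T_N = λ_N/λ_K = 409/260 = 1.573.
L_K/L_N = (R_K/R_N)²(T_K/T_N)⁴ = (0.250)²(1.573)⁴ = 0.3827.
F_K/F_N = (L_K/L_N)/(d_K/d_N)² = 0.3827/(2.08)² = 0.08846.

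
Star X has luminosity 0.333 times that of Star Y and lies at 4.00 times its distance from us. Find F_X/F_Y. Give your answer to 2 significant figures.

F = L/(4πd²), so F_X/F_Y = (L_X/L_Y) / (d_X/d_Y)²
= 0.333 / (4.00)² = 0.333 / 16.00 = 0.02081.

0.021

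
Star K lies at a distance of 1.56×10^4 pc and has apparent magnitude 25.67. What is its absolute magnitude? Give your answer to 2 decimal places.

9.70

M = m − 5 log₁₀(d/10 pc) = 25.67 − 5 log₁₀(1.56×10^4/10)
  = 25.67 − 5 × 3.193 = 25.67 − 15.97 = 9.70.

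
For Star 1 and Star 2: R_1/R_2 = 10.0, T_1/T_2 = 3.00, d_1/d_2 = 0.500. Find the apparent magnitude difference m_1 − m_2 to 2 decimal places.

L_1/L_2 = (10.0)²(3.00)⁴ = 8100.
F_1/F_2 = (L_1/L_2)/(d_1/d_2)² = 8100/0.2500 = 3.240×10^4.
m_1 − m_2 = −2.5 log₁₀(3.240×10^4) = -11.28.

-11.28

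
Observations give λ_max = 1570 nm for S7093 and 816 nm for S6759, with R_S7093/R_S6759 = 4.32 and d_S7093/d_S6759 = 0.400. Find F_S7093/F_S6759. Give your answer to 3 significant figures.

8.51

Wien's law: T_S7093/T_S6759 = λ_S6759/λ_S7093 = 816/1570 = 0.5197.
L_S7093/L_S6759 = (R_S7093/R_S6759)²(T_S7093/T_S6759)⁴ = (4.32)²(0.5197)⁴ = 1.362.
F_S7093/F_S6759 = (L_S7093/L_S6759)/(d_S7093/d_S6759)² = 1.362/(0.400)² = 8.512.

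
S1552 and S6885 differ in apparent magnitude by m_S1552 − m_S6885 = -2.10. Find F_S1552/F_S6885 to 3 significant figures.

6.92

F_S1552/F_S6885 = 10^(−(m_S1552 − m_S6885)/2.5) = 10^(2.10/2.5) = 10^0.840 = 6.918.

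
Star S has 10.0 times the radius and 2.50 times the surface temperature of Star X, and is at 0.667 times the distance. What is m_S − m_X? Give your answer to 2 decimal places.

-9.86

L_S/L_X = (10.0)²(2.50)⁴ = 3906.
F_S/F_X = (L_S/L_X)/(d_S/d_X)² = 3906/0.4449 = 8780.
m_S − m_X = −2.5 log₁₀(8780) = -9.86.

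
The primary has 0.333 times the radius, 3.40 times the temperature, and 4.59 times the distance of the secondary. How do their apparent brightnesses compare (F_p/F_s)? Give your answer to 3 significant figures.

0.703

L_p/L_s = (R_p/R_s)²(T_p/T_s)⁴ = (0.333)² × (3.40)⁴ = 14.82.
F_p/F_s = (L_p/L_s)/(d_p/d_s)² = 14.82 / (4.59)² = 0.7034.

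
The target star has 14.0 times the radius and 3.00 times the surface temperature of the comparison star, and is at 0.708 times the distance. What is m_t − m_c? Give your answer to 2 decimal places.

-11.25

L_t/L_c = (14.0)²(3.00)⁴ = 1.588×10^4.
F_t/F_c = (L_t/L_c)/(d_t/d_c)² = 1.588×10^4/0.5013 = 3.167×10^4.
m_t − m_c = −2.5 log₁₀(3.167×10^4) = -11.25.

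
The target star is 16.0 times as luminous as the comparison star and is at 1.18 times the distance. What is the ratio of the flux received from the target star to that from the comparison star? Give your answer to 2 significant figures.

F = L/(4πd²), so F_t/F_c = (L_t/L_c) / (d_t/d_c)²
= 16.0 / (1.18)² = 16.0 / 1.392 = 11.49.

11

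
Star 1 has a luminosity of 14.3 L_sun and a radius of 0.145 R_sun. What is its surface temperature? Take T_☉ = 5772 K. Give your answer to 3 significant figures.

T/T_☉ = (L/L_☉)^(1/4) / (R/R_☉)^(1/2)
T = 5772 × (14.3)^(1/4) / √(0.145) = 5772 × 1.945 / 0.3808 = 2.948×10^4 K.

2.95×10^4 K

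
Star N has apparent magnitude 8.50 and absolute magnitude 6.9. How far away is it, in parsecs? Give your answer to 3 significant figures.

20.9 pc

m − M = 5 log₁₀(d/10 pc)
8.50 − (6.9) = 1.60 = 5 log₁₀(d/10)
d = 10 × 10^(1.60/5) = 10 × 10^0.320 = 20.89 pc.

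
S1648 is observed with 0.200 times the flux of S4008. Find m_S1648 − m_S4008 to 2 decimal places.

m_S1648 − m_S4008 = −2.5 log₁₀(F_S1648/F_S4008) = −2.5 log₁₀(0.200) = −2.5 × (-0.699) = 1.747.

1.75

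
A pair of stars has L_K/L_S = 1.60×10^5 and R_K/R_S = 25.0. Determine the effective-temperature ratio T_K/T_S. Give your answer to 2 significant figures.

L ∝ R²T⁴ gives T ∝ (L/R²)^(1/4), so
T_K/T_S = (1.60×10^5 / 25.0²)^(1/4) = (256.0)^(1/4) = 4.000.

4.0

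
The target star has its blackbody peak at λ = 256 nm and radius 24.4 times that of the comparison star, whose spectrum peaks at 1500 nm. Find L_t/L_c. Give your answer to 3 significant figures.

7.02×10^5

Wien's law gives T ∝ 1/λ_max, so T_t/T_c = λ_c/λ_t = 1500/256 = 5.859.
Then L ∝ R²T⁴ gives L_t/L_c = (24.4)² × (5.859)⁴ = 595.4 × 1179 = 7.018×10^5.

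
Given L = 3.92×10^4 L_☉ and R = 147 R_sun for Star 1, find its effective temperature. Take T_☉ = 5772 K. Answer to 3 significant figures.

6.70×10^3 K

T/T_☉ = (L/L_☉)^(1/4) / (R/R_☉)^(1/2)
T = 5772 × (3.92×10^4)^(1/4) / √(147) = 5772 × 14.07 / 12.12 = 6699 K.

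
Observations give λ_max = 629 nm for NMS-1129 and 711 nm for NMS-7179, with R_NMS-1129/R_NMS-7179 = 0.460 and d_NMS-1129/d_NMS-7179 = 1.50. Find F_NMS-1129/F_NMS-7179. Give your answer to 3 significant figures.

Wien's law: T_NMS-1129/T_NMS-7179 = λ_NMS-7179/λ_NMS-1129 = 711/629 = 1.130.
L_NMS-1129/L_NMS-7179 = (R_NMS-1129/R_NMS-7179)²(T_NMS-1129/T_NMS-7179)⁴ = (0.460)²(1.130)⁴ = 0.3455.
F_NMS-1129/F_NMS-7179 = (L_NMS-1129/L_NMS-7179)/(d_NMS-1129/d_NMS-7179)² = 0.3455/(1.50)² = 0.1535.

0.154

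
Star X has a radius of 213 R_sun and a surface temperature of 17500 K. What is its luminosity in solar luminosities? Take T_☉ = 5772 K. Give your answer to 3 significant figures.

3.83×10^6 solar luminosities

L/L_☉ = (R/R_☉)² (T/T_☉)⁴ = (213)² × (17500/5772)⁴
       = 4.537×10^4 × (3.032)⁴ = 4.537×10^4 × 84.50 = 3.834×10^6.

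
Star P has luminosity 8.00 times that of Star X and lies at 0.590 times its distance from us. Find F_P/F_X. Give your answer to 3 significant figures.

F = L/(4πd²), so F_P/F_X = (L_P/L_X) / (d_P/d_X)²
= 8.00 / (0.590)² = 8.00 / 0.3481 = 22.98.

23.0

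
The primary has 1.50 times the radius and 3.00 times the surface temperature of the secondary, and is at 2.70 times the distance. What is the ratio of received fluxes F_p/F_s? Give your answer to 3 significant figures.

L_p/L_s = (R_p/R_s)²(T_p/T_s)⁴ = (1.50)² × (3.00)⁴ = 182.2.
F_p/F_s = (L_p/L_s)/(d_p/d_s)² = 182.2 / (2.70)² = 25.00.

25.0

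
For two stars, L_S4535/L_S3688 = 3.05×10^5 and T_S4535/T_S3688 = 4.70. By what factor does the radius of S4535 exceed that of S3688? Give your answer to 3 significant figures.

25.0

L ∝ R²T⁴ gives R ∝ √L / T², so
R_S4535/R_S3688 = √(3.05×10^5) / (4.70)² = 552.3 / 22.09 = 25.00.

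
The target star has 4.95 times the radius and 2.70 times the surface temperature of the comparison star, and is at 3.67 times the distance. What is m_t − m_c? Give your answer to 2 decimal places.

L_t/L_c = (4.95)²(2.70)⁴ = 1302.
F_t/F_c = (L_t/L_c)/(d_t/d_c)² = 1302/13.47 = 96.68.
m_t − m_c = −2.5 log₁₀(96.68) = -4.96.

-4.96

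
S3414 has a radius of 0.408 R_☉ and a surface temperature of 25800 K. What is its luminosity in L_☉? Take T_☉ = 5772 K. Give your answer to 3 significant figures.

66.4 L_☉

L/L_☉ = (R/R_☉)² (T/T_☉)⁴ = (0.408)² × (25800/5772)⁴
       = 0.1665 × (4.470)⁴ = 0.1665 × 399.2 = 66.45.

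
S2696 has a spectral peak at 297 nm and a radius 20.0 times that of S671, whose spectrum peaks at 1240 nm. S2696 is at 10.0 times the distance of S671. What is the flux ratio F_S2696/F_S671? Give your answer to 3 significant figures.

Wien's law: T_S2696/T_S671 = λ_S671/λ_S2696 = 1240/297 = 4.175.
L_S2696/L_S671 = (R_S2696/R_S671)²(T_S2696/T_S671)⁴ = (20.0)²(4.175)⁴ = 1.215×10^5.
F_S2696/F_S671 = (L_S2696/L_S671)/(d_S2696/d_S671)² = 1.215×10^5/(10.0)² = 1215.

1.22×10^3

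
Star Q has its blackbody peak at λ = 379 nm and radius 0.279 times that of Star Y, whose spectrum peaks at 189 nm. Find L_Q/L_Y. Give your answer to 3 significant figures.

Wien's law gives T ∝ 1/λ_max, so T_Q/T_Y = λ_Y/λ_Q = 189/379 = 0.4987.
Then L ∝ R²T⁴ gives L_Q/L_Y = (0.279)² × (0.4987)⁴ = 0.07784 × 0.06184 = 0.004814.

0.00481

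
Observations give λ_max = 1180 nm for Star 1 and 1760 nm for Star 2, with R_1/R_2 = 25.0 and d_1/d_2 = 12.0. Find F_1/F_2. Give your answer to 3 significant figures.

Wien's law: T_1/T_2 = λ_2/λ_1 = 1760/1180 = 1.492.
L_1/L_2 = (R_1/R_2)²(T_1/T_2)⁴ = (25.0)²(1.492)⁴ = 3093.
F_1/F_2 = (L_1/L_2)/(d_1/d_2)² = 3093/(12.0)² = 21.48.

21.5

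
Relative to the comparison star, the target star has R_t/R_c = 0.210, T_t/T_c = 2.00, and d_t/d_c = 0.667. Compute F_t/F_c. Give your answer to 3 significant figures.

1.59

L_t/L_c = (R_t/R_c)²(T_t/T_c)⁴ = (0.210)² × (2.00)⁴ = 0.7056.
F_t/F_c = (L_t/L_c)/(d_t/d_c)² = 0.7056 / (0.667)² = 1.586.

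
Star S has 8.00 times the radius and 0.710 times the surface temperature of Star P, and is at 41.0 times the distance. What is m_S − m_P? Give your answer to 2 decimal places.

L_S/L_P = (8.00)²(0.710)⁴ = 16.26.
F_S/F_P = (L_S/L_P)/(d_S/d_P)² = 16.26/1681 = 0.009675.
m_S − m_P = −2.5 log₁₀(0.009675) = 5.04.

5.04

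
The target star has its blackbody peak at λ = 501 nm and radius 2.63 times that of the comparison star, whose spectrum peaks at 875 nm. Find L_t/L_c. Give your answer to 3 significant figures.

Wien's law gives T ∝ 1/λ_max, so T_t/T_c = λ_c/λ_t = 875/501 = 1.747.
Then L ∝ R²T⁴ gives L_t/L_c = (2.63)² × (1.747)⁴ = 6.917 × 9.304 = 64.36.

64.4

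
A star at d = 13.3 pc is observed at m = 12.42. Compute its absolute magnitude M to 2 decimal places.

11.80

M = m − 5 log₁₀(d/10 pc) = 12.42 − 5 log₁₀(13.3/10)
  = 12.42 − 5 × 0.124 = 12.42 − 0.62 = 11.80.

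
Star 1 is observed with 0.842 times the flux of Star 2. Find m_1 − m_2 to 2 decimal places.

m_1 − m_2 = −2.5 log₁₀(F_1/F_2) = −2.5 log₁₀(0.842) = −2.5 × (-0.075) = 0.187.

0.19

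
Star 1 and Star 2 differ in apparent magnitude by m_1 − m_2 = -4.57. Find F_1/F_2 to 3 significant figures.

F_1/F_2 = 10^(−(m_1 − m_2)/2.5) = 10^(4.57/2.5) = 10^1.828 = 67.30.

67.3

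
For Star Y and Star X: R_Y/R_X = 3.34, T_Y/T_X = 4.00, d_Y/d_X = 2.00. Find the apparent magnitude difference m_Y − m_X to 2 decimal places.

-7.13

L_Y/L_X = (3.34)²(4.00)⁴ = 2856.
F_Y/F_X = (L_Y/L_X)/(d_Y/d_X)² = 2856/4.000 = 714.0.
m_Y − m_X = −2.5 log₁₀(714.0) = -7.13.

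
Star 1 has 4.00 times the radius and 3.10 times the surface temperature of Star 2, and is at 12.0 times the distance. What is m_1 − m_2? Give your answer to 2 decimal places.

L_1/L_2 = (4.00)²(3.10)⁴ = 1478.
F_1/F_2 = (L_1/L_2)/(d_1/d_2)² = 1478/144.0 = 10.26.
m_1 − m_2 = −2.5 log₁₀(10.26) = -2.53.

-2.53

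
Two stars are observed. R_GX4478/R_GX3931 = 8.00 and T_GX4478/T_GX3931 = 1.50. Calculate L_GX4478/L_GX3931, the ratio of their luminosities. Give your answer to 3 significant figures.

From the Stefan–Boltzmann law, L ∝ R²T⁴, so
L_GX4478/L_GX3931 = (R_GX4478/R_GX3931)² (T_GX4478/T_GX3931)⁴ = (8.00)² × (1.50)⁴ = 64.00 × 5.062 = 324.0.

324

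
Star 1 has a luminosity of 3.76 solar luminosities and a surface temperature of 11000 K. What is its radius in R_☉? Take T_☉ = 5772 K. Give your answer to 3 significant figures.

0.534 R_☉

R/R_☉ = √(L/L_☉) / (T/T_☉)² = √(3.76) / (1.906)²
       = 1.939 / 3.632 = 0.5339.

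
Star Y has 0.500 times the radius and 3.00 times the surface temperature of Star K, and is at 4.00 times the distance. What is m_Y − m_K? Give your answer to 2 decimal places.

L_Y/L_K = (0.500)²(3.00)⁴ = 20.25.
F_Y/F_K = (L_Y/L_K)/(d_Y/d_K)² = 20.25/16.00 = 1.266.
m_Y − m_K = −2.5 log₁₀(1.266) = -0.26.

-0.26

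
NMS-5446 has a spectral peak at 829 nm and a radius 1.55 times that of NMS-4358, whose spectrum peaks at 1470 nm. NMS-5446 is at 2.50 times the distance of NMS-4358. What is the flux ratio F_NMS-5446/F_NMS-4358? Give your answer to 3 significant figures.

Wien's law: T_NMS-5446/T_NMS-4358 = λ_NMS-4358/λ_NMS-5446 = 1470/829 = 1.773.
L_NMS-5446/L_NMS-4358 = (R_NMS-5446/R_NMS-4358)²(T_NMS-5446/T_NMS-4358)⁴ = (1.55)²(1.773)⁴ = 23.75.
F_NMS-5446/F_NMS-4358 = (L_NMS-5446/L_NMS-4358)/(d_NMS-5446/d_NMS-4358)² = 23.75/(2.50)² = 3.800.

3.80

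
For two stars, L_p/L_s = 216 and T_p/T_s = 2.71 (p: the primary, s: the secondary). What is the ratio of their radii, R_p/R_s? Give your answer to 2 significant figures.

2.0

L ∝ R²T⁴ gives R ∝ √L / T², so
R_p/R_s = √(216) / (2.71)² = 14.70 / 7.344 = 2.001.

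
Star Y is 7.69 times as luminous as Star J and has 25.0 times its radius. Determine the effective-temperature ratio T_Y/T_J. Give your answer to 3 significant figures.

0.333

L ∝ R²T⁴ gives T ∝ (L/R²)^(1/4), so
T_Y/T_J = (7.69 / 25.0²)^(1/4) = (0.01230)^(1/4) = 0.3331.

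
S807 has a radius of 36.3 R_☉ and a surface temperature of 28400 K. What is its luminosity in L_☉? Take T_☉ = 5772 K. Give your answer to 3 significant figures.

7.72×10^5 L_☉

L/L_☉ = (R/R_☉)² (T/T_☉)⁴ = (36.3)² × (28400/5772)⁴
       = 1318 × (4.920)⁴ = 1318 × 586.1 = 7.723×10^5.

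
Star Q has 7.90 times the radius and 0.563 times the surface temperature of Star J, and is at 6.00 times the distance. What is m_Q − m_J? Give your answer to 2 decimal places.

1.90

L_Q/L_J = (7.90)²(0.563)⁴ = 6.270.
F_Q/F_J = (L_Q/L_J)/(d_Q/d_J)² = 6.270/36.00 = 0.1742.
m_Q − m_J = −2.5 log₁₀(0.1742) = 1.90.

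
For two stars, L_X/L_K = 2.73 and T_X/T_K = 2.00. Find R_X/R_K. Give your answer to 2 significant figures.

L ∝ R²T⁴ gives R ∝ √L / T², so
R_X/R_K = √(2.73) / (2.00)² = 1.652 / 4.000 = 0.4131.

0.41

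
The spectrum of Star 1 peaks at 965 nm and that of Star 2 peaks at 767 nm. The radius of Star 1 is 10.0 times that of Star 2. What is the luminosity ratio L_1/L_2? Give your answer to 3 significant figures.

Wien's law gives T ∝ 1/λ_max, so T_1/T_2 = λ_2/λ_1 = 767/965 = 0.7948.
Then L ∝ R²T⁴ gives L_1/L_2 = (10.0)² × (0.7948)⁴ = 100.0 × 0.3991 = 39.91.

39.9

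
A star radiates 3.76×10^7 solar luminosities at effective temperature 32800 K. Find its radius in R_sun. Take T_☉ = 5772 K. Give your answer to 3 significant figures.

R/R_☉ = √(L/L_☉) / (T/T_☉)² = √(3.76×10^7) / (5.683)²
       = 6132 / 32.29 = 189.9.

190 R_sun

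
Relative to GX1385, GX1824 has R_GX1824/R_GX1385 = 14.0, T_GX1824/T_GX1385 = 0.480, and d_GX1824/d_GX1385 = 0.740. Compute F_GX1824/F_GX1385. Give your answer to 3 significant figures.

19.0

L_GX1824/L_GX1385 = (R_GX1824/R_GX1385)²(T_GX1824/T_GX1385)⁴ = (14.0)² × (0.480)⁴ = 10.40.
F_GX1824/F_GX1385 = (L_GX1824/L_GX1385)/(d_GX1824/d_GX1385)² = 10.40 / (0.740)² = 19.00.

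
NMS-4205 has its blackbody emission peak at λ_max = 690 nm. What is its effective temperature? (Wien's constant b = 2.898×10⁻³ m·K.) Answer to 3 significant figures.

T = b/λ_max = 2.898×10⁻³ / (690×10⁻⁹) = 4200 K.

4.20×10^3 K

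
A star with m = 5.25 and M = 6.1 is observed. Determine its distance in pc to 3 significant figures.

6.76 pc

m − M = 5 log₁₀(d/10 pc)
5.25 − (6.1) = -0.85 = 5 log₁₀(d/10)
d = 10 × 10^(-0.85/5) = 10 × 10^-0.170 = 6.761 pc.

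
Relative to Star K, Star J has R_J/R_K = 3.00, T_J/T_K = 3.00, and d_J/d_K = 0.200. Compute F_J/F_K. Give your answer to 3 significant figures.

1.82×10^4

L_J/L_K = (R_J/R_K)²(T_J/T_K)⁴ = (3.00)² × (3.00)⁴ = 729.0.
F_J/F_K = (L_J/L_K)/(d_J/d_K)² = 729.0 / (0.200)² = 1.822×10^4.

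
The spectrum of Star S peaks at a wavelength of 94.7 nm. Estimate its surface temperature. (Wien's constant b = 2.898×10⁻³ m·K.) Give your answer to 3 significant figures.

3.06×10^4 K

T = b/λ_max = 2.898×10⁻³ / (94.7×10⁻⁹) = 3.060×10^4 K.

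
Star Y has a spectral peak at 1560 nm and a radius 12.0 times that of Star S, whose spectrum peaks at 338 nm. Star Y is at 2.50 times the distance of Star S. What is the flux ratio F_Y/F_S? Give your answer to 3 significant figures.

0.0508

Wien's law: T_Y/T_S = λ_S/λ_Y = 338/1560 = 0.2167.
L_Y/L_S = (R_Y/R_S)²(T_Y/T_S)⁴ = (12.0)²(0.2167)⁴ = 0.3173.
F_Y/F_S = (L_Y/L_S)/(d_Y/d_S)² = 0.3173/(2.50)² = 0.05078.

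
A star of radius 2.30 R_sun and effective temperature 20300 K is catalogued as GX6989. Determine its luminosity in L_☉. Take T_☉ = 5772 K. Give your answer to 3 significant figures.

L/L_☉ = (R/R_☉)² (T/T_☉)⁴ = (2.30)² × (20300/5772)⁴
       = 5.290 × (3.517)⁴ = 5.290 × 153.0 = 809.3.

809 L_☉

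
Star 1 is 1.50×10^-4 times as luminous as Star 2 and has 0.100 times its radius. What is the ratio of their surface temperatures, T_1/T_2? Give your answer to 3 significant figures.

L ∝ R²T⁴ gives T ∝ (L/R²)^(1/4), so
T_1/T_2 = (1.50×10^-4 / 0.100²)^(1/4) = (0.01500)^(1/4) = 0.3500.

0.350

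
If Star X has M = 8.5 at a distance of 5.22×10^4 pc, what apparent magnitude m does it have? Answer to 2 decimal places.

m = M + 5 log₁₀(d/10 pc) = 8.5 + 5 log₁₀(5.22×10^4/10)
  = 8.5 + 5 × 3.718 = 8.5 + 18.59 = 27.09.

27.09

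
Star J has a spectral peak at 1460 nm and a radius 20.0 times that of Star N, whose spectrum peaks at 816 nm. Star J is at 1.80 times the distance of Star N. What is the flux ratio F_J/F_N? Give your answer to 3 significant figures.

Wien's law: T_J/T_N = λ_N/λ_J = 816/1460 = 0.5589.
L_J/L_N = (R_J/R_N)²(T_J/T_N)⁴ = (20.0)²(0.5589)⁴ = 39.03.
F_J/F_N = (L_J/L_N)/(d_J/d_N)² = 39.03/(1.80)² = 12.05.

12.0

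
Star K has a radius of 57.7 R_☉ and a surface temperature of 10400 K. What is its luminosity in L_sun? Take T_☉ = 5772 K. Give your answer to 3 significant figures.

L/L_☉ = (R/R_☉)² (T/T_☉)⁴ = (57.7)² × (10400/5772)⁴
       = 3329 × (1.802)⁴ = 3329 × 10.54 = 3.509×10^4.

3.51×10^4 L_sun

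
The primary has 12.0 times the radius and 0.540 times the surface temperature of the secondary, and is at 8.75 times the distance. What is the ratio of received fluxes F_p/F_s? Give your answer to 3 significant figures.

L_p/L_s = (R_p/R_s)²(T_p/T_s)⁴ = (12.0)² × (0.540)⁴ = 12.24.
F_p/F_s = (L_p/L_s)/(d_p/d_s)² = 12.24 / (8.75)² = 0.1599.

0.160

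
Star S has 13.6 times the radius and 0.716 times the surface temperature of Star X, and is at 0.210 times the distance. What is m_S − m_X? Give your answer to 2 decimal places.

L_S/L_X = (13.6)²(0.716)⁴ = 48.61.
F_S/F_X = (L_S/L_X)/(d_S/d_X)² = 48.61/0.04410 = 1102.
m_S − m_X = −2.5 log₁₀(1102) = -7.61.

-7.61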